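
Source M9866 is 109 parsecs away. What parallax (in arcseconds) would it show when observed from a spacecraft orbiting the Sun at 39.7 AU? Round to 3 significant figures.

0.364 arcsec

p (arcsec) = B (AU) / d (pc).
p = 39.7 / 109 = 0.36422 arcsec.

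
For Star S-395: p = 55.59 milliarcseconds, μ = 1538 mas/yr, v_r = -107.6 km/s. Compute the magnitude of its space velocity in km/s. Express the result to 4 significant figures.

169.6 km/s

d = 1/p = 1/0.05559″ = 17.989 pc.
μ = 1538 mas/yr = 1.538 ″/yr.
v_t = 4.740 μ d = 4.740 × 1.538 × 17.989 = 131.14 km/s.
v = √(v_r² + v_t²) = √((-107.6)² + 131.14²) = √28775.5 = 169.63 km/s.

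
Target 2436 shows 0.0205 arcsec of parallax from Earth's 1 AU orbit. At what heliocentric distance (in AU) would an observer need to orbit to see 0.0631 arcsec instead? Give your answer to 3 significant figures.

Parallax scales linearly with baseline: p ∝ B, so B = p_target / p_Earth × 1 AU.
B = 0.0631 / 0.0205 = 3.078 AU.

3.08 AU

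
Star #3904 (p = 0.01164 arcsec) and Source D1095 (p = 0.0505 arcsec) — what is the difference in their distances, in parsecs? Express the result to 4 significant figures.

d_A = 1/0.01164″ = 85.911 pc; d_B = 1/0.05050″ = 19.802 pc.
|d_B − d_A| = |19.802 − 85.911| = 66.109 pc.

66.11 pc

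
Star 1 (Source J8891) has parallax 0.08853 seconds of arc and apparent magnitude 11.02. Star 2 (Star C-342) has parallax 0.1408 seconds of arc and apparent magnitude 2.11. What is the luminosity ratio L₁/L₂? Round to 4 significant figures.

d₁ = 1/p₁ = 1/0.08853″ = 11.296 pc; d₂ = 1/p₂ = 1/0.1408″ = 7.1023 pc.
M₁ = m₁ − 5 log₁₀ d₁ + 5 = 11.02 − 5.2646 + 5 = 10.7554.
M₂ = 2.11 − 4.2570 + 5 = 2.8530.
L₁/L₂ = 10^(0.4(M₂ − M₁)) = 10^(0.4 × (-7.9024)) = 10^(-3.16096) = 0.0006903.

L₁/L₂ = 0.0006903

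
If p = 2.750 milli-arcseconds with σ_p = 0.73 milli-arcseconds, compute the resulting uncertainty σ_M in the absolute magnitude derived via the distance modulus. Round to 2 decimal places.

M = m − 5 log₁₀ d + 5 = m + 5 log₁₀ p + 5, so ∂M/∂p = 5/(p ln 10).
σ_M = (5/ln 10) · (σ_p/p) = 2.1715 × 0.73/2.750 = 2.1715 × 0.26545 = 0.57642.

σ_M = 0.58 mag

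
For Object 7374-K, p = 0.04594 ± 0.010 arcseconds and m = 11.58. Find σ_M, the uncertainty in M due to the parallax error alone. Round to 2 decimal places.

M = m − 5 log₁₀ d + 5 = m + 5 log₁₀ p + 5, so ∂M/∂p = 5/(p ln 10).
σ_M = (5/ln 10) · (σ_p/p) = 2.1715 × 0.010/0.04594 = 2.1715 × 0.21768 = 0.47269.

σ_M = 0.47 mag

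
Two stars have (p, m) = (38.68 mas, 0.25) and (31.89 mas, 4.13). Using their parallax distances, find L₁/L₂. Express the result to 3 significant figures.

d₁ = 1/p₁ = 1/0.03868″ = 25.853 pc; d₂ = 1/p₂ = 1/0.03189″ = 31.358 pc.
M₁ = m₁ − 5 log₁₀ d₁ + 5 = 0.25 − 7.0626 + 5 = -1.8126.
M₂ = 4.13 − 7.4817 + 5 = 1.6483.
L₁/L₂ = 10^(0.4(M₂ − M₁)) = 10^(0.4 × 3.4609) = 10^1.38436 = 24.23.

L₁/L₂ = 24.2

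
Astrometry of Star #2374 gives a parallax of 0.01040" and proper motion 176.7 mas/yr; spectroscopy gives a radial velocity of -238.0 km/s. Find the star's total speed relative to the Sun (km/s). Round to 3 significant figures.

d = 1/p = 1/0.01040″ = 96.154 pc.
μ = 176.7 mas/yr = 0.1767 ″/yr.
v_t = 4.740 μ d = 4.740 × 0.1767 × 96.154 = 80.535 km/s.
v = √(v_r² + v_t²) = √((-238.0)² + 80.535²) = √63129.9 = 251.26 km/s.

251 km/s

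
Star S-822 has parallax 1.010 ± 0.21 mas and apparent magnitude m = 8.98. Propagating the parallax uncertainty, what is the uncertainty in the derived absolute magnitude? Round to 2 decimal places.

M = m − 5 log₁₀ d + 5 = m + 5 log₁₀ p + 5, so ∂M/∂p = 5/(p ln 10).
σ_M = (5/ln 10) · (σ_p/p) = 2.1715 × 0.21/1.010 = 2.1715 × 0.20792 = 0.4515.

σ_M = 0.45 mag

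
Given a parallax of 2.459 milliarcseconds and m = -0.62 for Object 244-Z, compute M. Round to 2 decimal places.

d = 1/p = 1/0.002459″ = 406.67 pc.
m − M = 5 log₁₀(406.67) − 5 = 13.0462 − 5 = 8.0462.
M = m − (m − M) = -0.62 − 8.0462 = -8.67.

M = -8.67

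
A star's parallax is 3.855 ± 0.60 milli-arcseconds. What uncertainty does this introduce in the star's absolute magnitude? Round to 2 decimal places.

σ_M = 0.34 mag

M = m − 5 log₁₀ d + 5 = m + 5 log₁₀ p + 5, so ∂M/∂p = 5/(p ln 10).
σ_M = (5/ln 10) · (σ_p/p) = 2.1715 × 0.60/3.855 = 2.1715 × 0.15564 = 0.33797.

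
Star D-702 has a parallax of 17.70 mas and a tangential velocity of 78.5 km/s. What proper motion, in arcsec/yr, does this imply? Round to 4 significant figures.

0.2931 arcsec/yr

d = 1/p = 1/0.01770″ = 56.497 pc.
μ = v_t / (4.74 d) = 78.5 / (4.74 × 56.497) = 78.5 / 267.8 = 0.29313 ″/yr.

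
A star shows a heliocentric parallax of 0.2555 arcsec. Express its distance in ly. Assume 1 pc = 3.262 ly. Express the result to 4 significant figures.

12.77 ly

d = 1/p = 1/0.2555 = 3.9139 pc.
In light-years: 3.9139 × 3.262 = 12.767 ly.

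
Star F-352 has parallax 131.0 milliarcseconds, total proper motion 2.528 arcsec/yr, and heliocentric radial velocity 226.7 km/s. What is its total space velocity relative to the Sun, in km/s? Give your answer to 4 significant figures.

d = 1/p = 1/0.1310″ = 7.6336 pc.
v_t = 4.740 μ d = 4.740 × 2.528 × 7.6336 = 91.471 km/s.
v = √(v_r² + v_t²) = √(226.7² + 91.471²) = √59759.8 = 244.46 km/s.

244.5 km/s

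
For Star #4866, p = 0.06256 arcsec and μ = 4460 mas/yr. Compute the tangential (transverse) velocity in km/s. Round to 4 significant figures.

337.9 km/s

d = 1/p = 1/0.06256″ = 15.985 pc.
μ = 4460 mas/yr = 4.46 ″/yr.
v_t = 4.74 × μ × d = 4.74 × 4.46 × 15.985 = 337.93 km/s.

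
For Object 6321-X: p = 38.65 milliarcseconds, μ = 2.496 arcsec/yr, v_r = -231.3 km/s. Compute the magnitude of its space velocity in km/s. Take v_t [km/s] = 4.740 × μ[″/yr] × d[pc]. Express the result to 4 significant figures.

d = 1/p = 1/0.03865″ = 25.873 pc.
v_t = 4.740 μ d = 4.740 × 2.496 × 25.873 = 306.1 km/s.
v = √(v_r² + v_t²) = √((-231.3)² + 306.1²) = √147197 = 383.66 km/s.

383.7 km/s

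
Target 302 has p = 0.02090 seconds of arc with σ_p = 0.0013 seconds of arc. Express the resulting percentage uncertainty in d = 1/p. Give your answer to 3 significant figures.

6.22%

For d = 1/p, |σ_d/d| = |σ_p/p|.
σ_p/p = 0.0013 / 0.02090 = 0.062201 = 6.2201%.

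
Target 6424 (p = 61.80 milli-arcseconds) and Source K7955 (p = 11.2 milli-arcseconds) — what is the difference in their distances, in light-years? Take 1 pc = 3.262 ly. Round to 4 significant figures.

238.5 ly

d_A = 1/0.06180″ = 16.181 pc; d_B = 1/0.01120″ = 89.286 pc.
|d_B − d_A| = |89.286 − 16.181| = 73.105 pc = 73.105 × 3.262 ly = 238.47 ly.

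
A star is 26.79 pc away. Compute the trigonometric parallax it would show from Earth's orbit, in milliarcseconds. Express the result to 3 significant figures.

37.3 mas

p = 1/d = 1/26.79 = 0.037327 arcsec.
= 0.037327 × 1000 = 37.327 mas.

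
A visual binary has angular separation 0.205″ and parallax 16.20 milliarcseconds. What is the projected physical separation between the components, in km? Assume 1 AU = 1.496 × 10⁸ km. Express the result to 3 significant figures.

1.89 × 10^9 km

d = 1/p = 1/0.01620″ = 61.728 pc.
At distance d (pc), an angle of θ arcsec spans θ·d AU: s = 0.205 × 61.728 = 12.654 AU.
= 12.654 × 1.496 × 10⁸ km = 1.8930 × 10^9 km.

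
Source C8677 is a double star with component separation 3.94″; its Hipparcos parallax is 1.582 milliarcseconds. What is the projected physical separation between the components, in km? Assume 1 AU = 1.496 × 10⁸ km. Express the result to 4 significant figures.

d = 1/p = 1/0.001582″ = 632.11 pc.
At distance d (pc), an angle of θ arcsec spans θ·d AU: s = 3.94 × 632.11 = 2490.5 AU.
= 2490.5 × 1.496 × 10⁸ km = 3.7258 × 10^11 km.

3.726 × 10^11 km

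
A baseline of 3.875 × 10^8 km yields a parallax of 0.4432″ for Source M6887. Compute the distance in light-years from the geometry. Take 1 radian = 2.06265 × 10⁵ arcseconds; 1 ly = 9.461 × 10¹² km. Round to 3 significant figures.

θ = 0.4432″ = 0.4432/206265 = 2.1487 × 10^-6 rad.
d = B/θ = (3.875 × 10^8) / (2.1487 × 10^-6) = 1.8034 × 10^14 km = (1.8034 × 10^14) / (9.461 × 10^12) ly = 19.061 ly.

19.1 ly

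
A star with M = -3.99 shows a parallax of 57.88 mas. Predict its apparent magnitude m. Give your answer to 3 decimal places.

m = -2.803

d = 1/p = 1/0.05788″ = 17.277 pc.
m − M = 5 log₁₀ d − 5 = 5 log₁₀(17.277) − 5 = 6.1873 − 5 = 1.1873.
m = M + (m − M) = -3.99 + 1.1873 = -2.803.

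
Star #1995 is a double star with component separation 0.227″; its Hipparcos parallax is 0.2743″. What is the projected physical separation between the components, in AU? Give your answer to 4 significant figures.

d = 1/p = 1/0.2743″ = 3.6456 pc.
At distance d (pc), an angle of θ arcsec spans θ·d AU: s = 0.227 × 3.6456 = 0.82755 AU.

0.8276 AU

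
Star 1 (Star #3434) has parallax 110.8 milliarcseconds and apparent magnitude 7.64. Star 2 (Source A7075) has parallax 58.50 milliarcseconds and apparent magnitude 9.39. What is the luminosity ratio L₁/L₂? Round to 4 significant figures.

d₁ = 1/p₁ = 1/0.1108″ = 9.0253 pc; d₂ = 1/p₂ = 1/0.05850″ = 17.094 pc.
M₁ = m₁ − 5 log₁₀ d₁ + 5 = 7.64 − 4.7773 + 5 = 7.8627.
M₂ = 9.39 − 6.1642 + 5 = 8.2258.
L₁/L₂ = 10^(0.4(M₂ − M₁)) = 10^(0.4 × 0.3631) = 10^0.14524 = 1.3971.

L₁/L₂ = 1.397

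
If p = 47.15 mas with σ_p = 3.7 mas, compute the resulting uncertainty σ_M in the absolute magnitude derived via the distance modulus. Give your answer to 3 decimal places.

M = m − 5 log₁₀ d + 5 = m + 5 log₁₀ p + 5, so ∂M/∂p = 5/(p ln 10).
σ_M = (5/ln 10) · (σ_p/p) = 2.1715 × 3.7/47.15 = 2.1715 × 0.078473 = 0.1704.

σ_M = 0.170 mag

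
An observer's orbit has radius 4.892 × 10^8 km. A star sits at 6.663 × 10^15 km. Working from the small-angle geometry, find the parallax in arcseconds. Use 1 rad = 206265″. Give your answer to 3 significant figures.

0.0151 arcsec

θ ≈ B/d = (4.892 × 10^8) / (6.663 × 10^15) = 7.3420 × 10^-8 rad.
In arcseconds: 7.3420 × 10^-8 × 206265 = 0.015144″.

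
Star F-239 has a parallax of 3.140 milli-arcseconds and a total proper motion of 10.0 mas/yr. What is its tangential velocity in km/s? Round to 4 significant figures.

d = 1/p = 1/0.003140″ = 318.47 pc.
μ = 10.0 mas/yr = 0.0100 ″/yr.
v_t = 4.74 × μ × d = 4.74 × 0.0100 × 318.47 = 15.095 km/s.

15.10 km/s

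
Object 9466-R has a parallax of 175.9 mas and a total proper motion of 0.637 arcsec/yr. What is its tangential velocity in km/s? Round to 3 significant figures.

d = 1/p = 1/0.1759″ = 5.685 pc.
v_t = 4.74 × μ × d = 4.74 × 0.637 × 5.685 = 17.165 km/s.

17.2 km/s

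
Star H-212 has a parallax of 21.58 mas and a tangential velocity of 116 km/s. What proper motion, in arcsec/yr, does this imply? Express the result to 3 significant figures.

d = 1/p = 1/0.02158″ = 46.339 pc.
μ = v_t / (4.74 d) = 116 / (4.74 × 46.339) = 116 / 219.65 = 0.52811 ″/yr.

0.528 arcsec/yr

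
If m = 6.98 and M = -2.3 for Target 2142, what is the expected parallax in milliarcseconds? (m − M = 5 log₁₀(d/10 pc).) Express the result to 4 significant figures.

1.393 mas

m − M = 6.98 − (-2.3) = 9.28.
d = 10^((m−M)/5 + 1) = 10^2.856 = 717.79 pc.
p = 1/d = 1/717.79 = 0.0013932 arcsec = 1.3932 mas.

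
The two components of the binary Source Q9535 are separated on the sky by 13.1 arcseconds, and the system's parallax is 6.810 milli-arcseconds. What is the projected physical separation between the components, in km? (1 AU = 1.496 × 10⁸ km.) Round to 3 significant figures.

2.88 × 10^11 km

d = 1/p = 1/0.006810″ = 146.84 pc.
At distance d (pc), an angle of θ arcsec spans θ·d AU: s = 13.1 × 146.84 = 1923.6 AU.
= 1923.6 × 1.496 × 10⁸ km = 2.8777 × 10^11 km.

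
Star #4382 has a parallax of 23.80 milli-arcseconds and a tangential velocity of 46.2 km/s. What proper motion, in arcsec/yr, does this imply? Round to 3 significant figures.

0.232 arcsec/yr

d = 1/p = 1/0.02380″ = 42.017 pc.
μ = v_t / (4.74 d) = 46.2 / (4.74 × 42.017) = 46.2 / 199.16 = 0.23197 ″/yr.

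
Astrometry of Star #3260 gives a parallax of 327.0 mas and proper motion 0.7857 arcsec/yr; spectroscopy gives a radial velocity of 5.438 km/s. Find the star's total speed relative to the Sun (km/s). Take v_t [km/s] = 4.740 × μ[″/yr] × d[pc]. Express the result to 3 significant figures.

12.6 km/s

d = 1/p = 1/0.3270″ = 3.0581 pc.
v_t = 4.740 μ d = 4.740 × 0.7857 × 3.0581 = 11.389 km/s.
v = √(v_r² + v_t²) = √(5.438² + 11.389²) = √159.281 = 12.621 km/s.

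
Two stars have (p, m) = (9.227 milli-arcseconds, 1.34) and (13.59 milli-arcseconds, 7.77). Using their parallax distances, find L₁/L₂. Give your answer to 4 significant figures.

L₁/L₂ = 809.7

d₁ = 1/p₁ = 1/0.009227″ = 108.38 pc; d₂ = 1/p₂ = 1/0.01359″ = 73.584 pc.
M₁ = m₁ − 5 log₁₀ d₁ + 5 = 1.34 − 10.1747 + 5 = -3.8347.
M₂ = 7.77 − 9.3339 + 5 = 3.4361.
L₁/L₂ = 10^(0.4(M₂ − M₁)) = 10^(0.4 × 7.2708) = 10^2.90832 = 809.69.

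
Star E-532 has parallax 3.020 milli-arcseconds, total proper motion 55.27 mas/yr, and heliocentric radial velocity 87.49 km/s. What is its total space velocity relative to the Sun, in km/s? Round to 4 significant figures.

123.2 km/s

d = 1/p = 1/0.003020″ = 331.13 pc.
μ = 55.27 mas/yr = 0.05527 ″/yr.
v_t = 4.740 μ d = 4.740 × 0.05527 × 331.13 = 86.749 km/s.
v = √(v_r² + v_t²) = √(87.49² + 86.749²) = √15179.9 = 123.21 km/s.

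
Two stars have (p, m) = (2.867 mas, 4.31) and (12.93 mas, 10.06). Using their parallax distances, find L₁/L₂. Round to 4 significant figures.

L₁/L₂ = 4058

d₁ = 1/p₁ = 1/0.002867″ = 348.8 pc; d₂ = 1/p₂ = 1/0.01293″ = 77.34 pc.
M₁ = m₁ − 5 log₁₀ d₁ + 5 = 4.31 − 12.7129 + 5 = -3.4029.
M₂ = 10.06 − 9.4420 + 5 = 5.6180.
L₁/L₂ = 10^(0.4(M₂ − M₁)) = 10^(0.4 × 9.0209) = 10^3.60836 = 4058.4.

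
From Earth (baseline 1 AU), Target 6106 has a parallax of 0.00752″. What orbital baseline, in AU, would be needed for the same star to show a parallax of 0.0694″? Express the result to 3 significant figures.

Parallax scales linearly with baseline: p ∝ B, so B = p_target / p_Earth × 1 AU.
B = 0.0694 / 0.00752 = 9.2287 AU.

9.23 AU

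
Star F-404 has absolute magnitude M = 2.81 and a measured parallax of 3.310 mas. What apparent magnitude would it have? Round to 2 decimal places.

d = 1/p = 1/0.003310″ = 302.11 pc.
m − M = 5 log₁₀ d − 5 = 5 log₁₀(302.11) − 5 = 12.4008 − 5 = 7.4008.
m = M + (m − M) = 2.81 + 7.4008 = 10.21.

m = 10.21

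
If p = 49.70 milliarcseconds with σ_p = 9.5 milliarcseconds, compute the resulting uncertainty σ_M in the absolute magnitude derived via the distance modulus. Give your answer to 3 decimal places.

σ_M = 0.415 mag

M = m − 5 log₁₀ d + 5 = m + 5 log₁₀ p + 5, so ∂M/∂p = 5/(p ln 10).
σ_M = (5/ln 10) · (σ_p/p) = 2.1715 × 9.5/49.70 = 2.1715 × 0.19115 = 0.41508.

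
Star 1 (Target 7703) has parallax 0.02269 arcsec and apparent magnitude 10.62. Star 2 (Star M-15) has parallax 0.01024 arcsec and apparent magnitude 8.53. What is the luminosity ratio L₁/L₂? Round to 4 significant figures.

d₁ = 1/p₁ = 1/0.02269″ = 44.072 pc; d₂ = 1/p₂ = 1/0.01024″ = 97.656 pc.
M₁ = m₁ − 5 log₁₀ d₁ + 5 = 10.62 − 8.2208 + 5 = 7.3992.
M₂ = 8.53 − 9.9485 + 5 = 3.5815.
L₁/L₂ = 10^(0.4(M₂ − M₁)) = 10^(0.4 × (-3.8177)) = 10^(-1.52708) = 0.029711.

L₁/L₂ = 0.02971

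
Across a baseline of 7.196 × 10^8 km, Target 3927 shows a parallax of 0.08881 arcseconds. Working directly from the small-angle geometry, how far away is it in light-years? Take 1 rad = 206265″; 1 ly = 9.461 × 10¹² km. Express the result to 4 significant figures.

176.7 ly

θ = 0.08881″ = 0.08881/206265 = 4.3056 × 10^-7 rad.
d = B/θ = (7.196 × 10^8) / (4.3056 × 10^-7) = 1.6713 × 10^15 km = (1.6713 × 10^15) / (9.461 × 10^12) ly = 176.65 ly.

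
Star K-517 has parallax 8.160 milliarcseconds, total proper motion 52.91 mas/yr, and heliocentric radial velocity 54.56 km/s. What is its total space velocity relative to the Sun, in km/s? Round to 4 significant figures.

d = 1/p = 1/0.008160″ = 122.55 pc.
μ = 52.91 mas/yr = 0.05291 ″/yr.
v_t = 4.740 μ d = 4.740 × 0.05291 × 122.55 = 30.735 km/s.
v = √(v_r² + v_t²) = √(54.56² + 30.735²) = √3921.43 = 62.621 km/s.

62.62 km/s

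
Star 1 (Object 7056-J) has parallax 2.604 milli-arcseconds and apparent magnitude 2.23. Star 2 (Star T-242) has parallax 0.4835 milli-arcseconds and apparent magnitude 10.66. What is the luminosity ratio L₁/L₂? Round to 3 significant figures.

L₁/L₂ = 81.2

d₁ = 1/p₁ = 1/0.002604″ = 384.02 pc; d₂ = 1/p₂ = 1/0.0004835″ = 2068.3 pc.
M₁ = m₁ − 5 log₁₀ d₁ + 5 = 2.23 − 12.9218 + 5 = -5.6918.
M₂ = 10.66 − 16.5781 + 5 = -0.9181.
L₁/L₂ = 10^(0.4(M₂ − M₁)) = 10^(0.4 × 4.7737) = 10^1.90948 = 81.186.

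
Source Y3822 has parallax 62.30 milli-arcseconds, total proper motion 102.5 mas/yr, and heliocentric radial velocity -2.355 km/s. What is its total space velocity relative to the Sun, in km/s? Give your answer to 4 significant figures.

d = 1/p = 1/0.06230″ = 16.051 pc.
μ = 102.5 mas/yr = 0.1025 ″/yr.
v_t = 4.740 μ d = 4.740 × 0.1025 × 16.051 = 7.7984 km/s.
v = √(v_r² + v_t²) = √((-2.355)² + 7.7984²) = √66.3611 = 8.1462 km/s.

8.146 km/s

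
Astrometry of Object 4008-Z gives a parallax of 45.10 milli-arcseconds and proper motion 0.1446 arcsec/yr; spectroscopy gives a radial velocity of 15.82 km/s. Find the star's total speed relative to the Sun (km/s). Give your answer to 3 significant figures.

21.9 km/s

d = 1/p = 1/0.04510″ = 22.173 pc.
v_t = 4.740 μ d = 4.740 × 0.1446 × 22.173 = 15.197 km/s.
v = √(v_r² + v_t²) = √(15.82² + 15.197²) = √481.221 = 21.937 km/s.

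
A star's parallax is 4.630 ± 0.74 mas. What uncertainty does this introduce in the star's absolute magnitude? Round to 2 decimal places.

M = m − 5 log₁₀ d + 5 = m + 5 log₁₀ p + 5, so ∂M/∂p = 5/(p ln 10).
σ_M = (5/ln 10) · (σ_p/p) = 2.1715 × 0.74/4.630 = 2.1715 × 0.15983 = 0.34707.

σ_M = 0.35 mag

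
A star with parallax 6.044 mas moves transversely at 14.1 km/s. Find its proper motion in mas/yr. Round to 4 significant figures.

17.98 mas/yr

d = 1/p = 1/0.006044″ = 165.45 pc.
μ = v_t / (4.74 d) = 14.1 / (4.74 × 165.45) = 14.1 / 784.23 = 0.017979 ″/yr = 17.979 mas/yr.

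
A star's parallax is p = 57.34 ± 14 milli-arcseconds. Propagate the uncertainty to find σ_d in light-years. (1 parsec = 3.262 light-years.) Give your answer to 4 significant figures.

13.89 ly

d = 1/p, so σ_d = σ_p / p².
σ_d = 0.0140 / (0.05734)² = 0.0140 / 0.0032879 = 4.258 pc = 4.258 × 3.262 ly = 13.89 ly.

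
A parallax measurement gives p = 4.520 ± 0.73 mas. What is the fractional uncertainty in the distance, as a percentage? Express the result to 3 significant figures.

For d = 1/p, |σ_d/d| = |σ_p/p|.
σ_p/p = 0.73 / 4.520 = 0.1615 = 16.15%.

16.2%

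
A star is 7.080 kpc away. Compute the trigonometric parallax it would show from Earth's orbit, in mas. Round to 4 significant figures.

0.1412 mas

d = 7.080 kpc = 7080 pc.
p = 1/d = 1/7080 = 0.00014124 arcsec.
= 0.00014124 × 1000 = 0.14124 mas.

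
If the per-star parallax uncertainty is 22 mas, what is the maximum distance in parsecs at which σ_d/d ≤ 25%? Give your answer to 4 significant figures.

σ_d/d = σ_p/p, so the condition is σ_p/p ≤ 0.25, i.e. p ≥ σ_p/0.25.
p_min = 22/0.25 = 88 mas = 0.088 arcsec.
d_max = 1/p_min = 1/0.088 = 11.364 pc.

11.36 pc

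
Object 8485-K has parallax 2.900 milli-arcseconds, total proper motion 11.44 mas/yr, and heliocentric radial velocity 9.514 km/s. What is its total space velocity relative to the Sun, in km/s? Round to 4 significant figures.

d = 1/p = 1/0.002900″ = 344.83 pc.
μ = 11.44 mas/yr = 0.01144 ″/yr.
v_t = 4.740 μ d = 4.740 × 0.01144 × 344.83 = 18.699 km/s.
v = √(v_r² + v_t²) = √(9.514² + 18.699²) = √440.169 = 20.98 km/s.

20.98 km/s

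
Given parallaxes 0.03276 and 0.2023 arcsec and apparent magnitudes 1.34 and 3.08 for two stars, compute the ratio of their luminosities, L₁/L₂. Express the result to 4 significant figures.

d₁ = 1/p₁ = 1/0.03276″ = 30.525 pc; d₂ = 1/p₂ = 1/0.2023″ = 4.9432 pc.
M₁ = m₁ − 5 log₁₀ d₁ + 5 = 1.34 − 7.4233 + 5 = -1.0833.
M₂ = 3.08 − 3.4700 + 5 = 4.6100.
L₁/L₂ = 10^(0.4(M₂ − M₁)) = 10^(0.4 × 5.6933) = 10^2.27732 = 189.37.

L₁/L₂ = 189.4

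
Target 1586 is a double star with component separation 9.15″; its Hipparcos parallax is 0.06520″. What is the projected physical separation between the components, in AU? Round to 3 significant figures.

d = 1/p = 1/0.06520″ = 15.337 pc.
At distance d (pc), an angle of θ arcsec spans θ·d AU: s = 9.15 × 15.337 = 140.33 AU.

140 AU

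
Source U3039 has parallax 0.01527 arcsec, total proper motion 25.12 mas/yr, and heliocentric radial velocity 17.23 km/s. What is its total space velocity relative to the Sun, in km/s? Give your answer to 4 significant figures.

d = 1/p = 1/0.01527″ = 65.488 pc.
μ = 25.12 mas/yr = 0.02512 ″/yr.
v_t = 4.740 μ d = 4.740 × 0.02512 × 65.488 = 7.7976 km/s.
v = √(v_r² + v_t²) = √(17.23² + 7.7976²) = √357.675 = 18.912 km/s.

18.91 km/s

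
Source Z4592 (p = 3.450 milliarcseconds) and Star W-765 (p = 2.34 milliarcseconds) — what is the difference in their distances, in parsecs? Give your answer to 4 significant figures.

d_A = 1/0.003450″ = 289.86 pc; d_B = 1/0.002340″ = 427.35 pc.
|d_B − d_A| = |427.35 − 289.86| = 137.49 pc.

137.5 pc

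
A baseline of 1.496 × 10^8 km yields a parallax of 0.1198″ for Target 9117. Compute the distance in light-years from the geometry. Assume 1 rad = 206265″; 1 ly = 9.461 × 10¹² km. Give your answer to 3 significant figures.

27.2 ly

θ = 0.1198″ = 0.1198/206265 = 5.8081 × 10^-7 rad.
d = B/θ = (1.496 × 10^8) / (5.8081 × 10^-7) = 2.5757 × 10^14 km = (2.5757 × 10^14) / (9.461 × 10^12) ly = 27.224 ly.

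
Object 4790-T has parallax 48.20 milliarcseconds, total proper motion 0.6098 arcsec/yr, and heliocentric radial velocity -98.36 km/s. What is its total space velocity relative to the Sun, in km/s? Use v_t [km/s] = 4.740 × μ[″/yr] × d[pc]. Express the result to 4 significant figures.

115.2 km/s

d = 1/p = 1/0.04820″ = 20.747 pc.
v_t = 4.740 μ d = 4.740 × 0.6098 × 20.747 = 59.968 km/s.
v = √(v_r² + v_t²) = √((-98.36)² + 59.968²) = √13270.9 = 115.2 km/s.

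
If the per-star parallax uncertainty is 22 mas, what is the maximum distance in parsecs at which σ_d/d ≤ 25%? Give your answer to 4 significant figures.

σ_d/d = σ_p/p, so the condition is σ_p/p ≤ 0.25, i.e. p ≥ σ_p/0.25.
p_min = 22/0.25 = 88 mas = 0.088 arcsec.
d_max = 1/p_min = 1/0.088 = 11.364 pc.

11.36 pc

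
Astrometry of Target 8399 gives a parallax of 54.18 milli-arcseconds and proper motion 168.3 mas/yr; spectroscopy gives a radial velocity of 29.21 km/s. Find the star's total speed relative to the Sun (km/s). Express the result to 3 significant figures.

32.7 km/s

d = 1/p = 1/0.05418″ = 18.457 pc.
μ = 168.3 mas/yr = 0.1683 ″/yr.
v_t = 4.740 μ d = 4.740 × 0.1683 × 18.457 = 14.724 km/s.
v = √(v_r² + v_t²) = √(29.21² + 14.724²) = √1070.02 = 32.711 km/s.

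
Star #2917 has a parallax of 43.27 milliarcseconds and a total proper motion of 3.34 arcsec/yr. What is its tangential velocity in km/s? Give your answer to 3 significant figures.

d = 1/p = 1/0.04327″ = 23.111 pc.
v_t = 4.74 × μ × d = 4.74 × 3.34 × 23.111 = 365.88 km/s.

366 km/s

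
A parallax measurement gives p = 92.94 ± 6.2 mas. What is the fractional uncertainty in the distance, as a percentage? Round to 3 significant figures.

6.67%

For d = 1/p, |σ_d/d| = |σ_p/p|.
σ_p/p = 6.2 / 92.94 = 0.06671 = 6.671%.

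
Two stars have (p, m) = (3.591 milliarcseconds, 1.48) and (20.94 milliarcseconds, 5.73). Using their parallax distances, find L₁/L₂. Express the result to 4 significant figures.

d₁ = 1/p₁ = 1/0.003591″ = 278.47 pc; d₂ = 1/p₂ = 1/0.02094″ = 47.755 pc.
M₁ = m₁ − 5 log₁₀ d₁ + 5 = 1.48 − 12.2239 + 5 = -5.7439.
M₂ = 5.73 − 8.3951 + 5 = 2.3349.
L₁/L₂ = 10^(0.4(M₂ − M₁)) = 10^(0.4 × 8.0788) = 10^3.23152 = 1704.2.

L₁/L₂ = 1704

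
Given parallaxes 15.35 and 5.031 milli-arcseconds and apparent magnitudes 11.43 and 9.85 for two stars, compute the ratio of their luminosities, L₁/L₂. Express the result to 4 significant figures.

d₁ = 1/p₁ = 1/0.01535″ = 65.147 pc; d₂ = 1/p₂ = 1/0.005031″ = 198.77 pc.
M₁ = m₁ − 5 log₁₀ d₁ + 5 = 11.43 − 9.0695 + 5 = 7.3605.
M₂ = 9.85 − 11.4918 + 5 = 3.3582.
L₁/L₂ = 10^(0.4(M₂ − M₁)) = 10^(0.4 × (-4.0023)) = 10^(-1.60092) = 0.025066.

L₁/L₂ = 0.02507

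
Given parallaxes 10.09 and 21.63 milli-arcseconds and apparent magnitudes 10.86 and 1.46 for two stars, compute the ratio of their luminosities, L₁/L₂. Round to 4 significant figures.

d₁ = 1/p₁ = 1/0.01009″ = 99.108 pc; d₂ = 1/p₂ = 1/0.02163″ = 46.232 pc.
M₁ = m₁ − 5 log₁₀ d₁ + 5 = 10.86 − 9.9805 + 5 = 5.8795.
M₂ = 1.46 − 8.3247 + 5 = -1.8647.
L₁/L₂ = 10^(0.4(M₂ − M₁)) = 10^(0.4 × (-7.7442)) = 10^(-3.09768) = 0.00079858.

L₁/L₂ = 0.0007986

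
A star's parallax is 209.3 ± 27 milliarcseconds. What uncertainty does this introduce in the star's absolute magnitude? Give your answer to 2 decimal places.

σ_M = 0.28 mag

M = m − 5 log₁₀ d + 5 = m + 5 log₁₀ p + 5, so ∂M/∂p = 5/(p ln 10).
σ_M = (5/ln 10) · (σ_p/p) = 2.1715 × 27/209.3 = 2.1715 × 0.129 = 0.28012.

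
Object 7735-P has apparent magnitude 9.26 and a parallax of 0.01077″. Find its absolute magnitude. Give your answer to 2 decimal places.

M = 4.42

d = 1/p = 1/0.01077″ = 92.851 pc.
m − M = 5 log₁₀(92.851) − 5 = 9.8389 − 5 = 4.8389.
M = m − (m − M) = 9.26 − 4.8389 = 4.42.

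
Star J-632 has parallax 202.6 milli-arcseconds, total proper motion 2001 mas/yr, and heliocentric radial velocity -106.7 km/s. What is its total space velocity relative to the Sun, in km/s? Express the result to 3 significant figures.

d = 1/p = 1/0.2026″ = 4.9358 pc.
μ = 2001 mas/yr = 2.001 ″/yr.
v_t = 4.740 μ d = 4.740 × 2.001 × 4.9358 = 46.815 km/s.
v = √(v_r² + v_t²) = √((-106.7)² + 46.815²) = √13576.5 = 116.52 km/s.

117 km/s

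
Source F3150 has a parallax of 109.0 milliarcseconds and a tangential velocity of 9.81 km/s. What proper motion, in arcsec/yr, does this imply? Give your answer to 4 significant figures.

0.2256 arcsec/yr

d = 1/p = 1/0.1090″ = 9.1743 pc.
μ = v_t / (4.74 d) = 9.81 / (4.74 × 9.1743) = 9.81 / 43.486 = 0.22559 ″/yr.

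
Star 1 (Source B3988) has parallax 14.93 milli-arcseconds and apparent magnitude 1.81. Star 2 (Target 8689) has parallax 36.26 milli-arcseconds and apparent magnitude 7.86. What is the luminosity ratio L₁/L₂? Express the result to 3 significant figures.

d₁ = 1/p₁ = 1/0.01493″ = 66.979 pc; d₂ = 1/p₂ = 1/0.03626″ = 27.579 pc.
M₁ = m₁ − 5 log₁₀ d₁ + 5 = 1.81 − 9.1297 + 5 = -2.3197.
M₂ = 7.86 − 7.2029 + 5 = 5.6571.
L₁/L₂ = 10^(0.4(M₂ − M₁)) = 10^(0.4 × 7.9768) = 10^3.19072 = 1551.4.

L₁/L₂ = 1550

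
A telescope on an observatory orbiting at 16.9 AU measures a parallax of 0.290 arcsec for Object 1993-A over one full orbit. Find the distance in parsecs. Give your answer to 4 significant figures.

58.28 pc

With baseline B (in AU) and parallax p (in arcsec), d = B/p parsecs.
d = 16.9 / 0.290 = 58.276 pc.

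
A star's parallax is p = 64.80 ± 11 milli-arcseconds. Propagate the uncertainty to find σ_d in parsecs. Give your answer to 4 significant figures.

2.620 pc

d = 1/p, so σ_d = σ_p / p².
σ_d = 0.0110 / (0.06480)² = 0.0110 / 0.004199 = 2.6197 pc.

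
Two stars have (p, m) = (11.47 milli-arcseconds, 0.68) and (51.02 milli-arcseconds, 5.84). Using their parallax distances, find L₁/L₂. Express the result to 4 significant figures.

L₁/L₂ = 2293

d₁ = 1/p₁ = 1/0.01147″ = 87.184 pc; d₂ = 1/p₂ = 1/0.05102″ = 19.6 pc.
M₁ = m₁ − 5 log₁₀ d₁ + 5 = 0.68 − 9.7022 + 5 = -4.0222.
M₂ = 5.84 − 6.4613 + 5 = 4.3787.
L₁/L₂ = 10^(0.4(M₂ − M₁)) = 10^(0.4 × 8.4009) = 10^3.36036 = 2292.8.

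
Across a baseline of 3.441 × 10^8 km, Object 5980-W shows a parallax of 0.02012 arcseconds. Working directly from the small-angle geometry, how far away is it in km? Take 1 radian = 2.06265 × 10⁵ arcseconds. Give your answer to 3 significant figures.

θ = 0.02012″ = 0.02012/206265 = 9.7544 × 10^-8 rad.
d = B/θ = (3.441 × 10^8) / (9.7544 × 10^-8) = 3.5276 × 10^15 km.

3.53 × 10^15 km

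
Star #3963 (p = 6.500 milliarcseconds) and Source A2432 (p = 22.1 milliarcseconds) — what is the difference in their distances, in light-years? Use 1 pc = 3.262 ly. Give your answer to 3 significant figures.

d_A = 1/0.006500″ = 153.85 pc; d_B = 1/0.02210″ = 45.249 pc.
|d_B − d_A| = |45.249 − 153.85| = 108.6 pc = 108.6 × 3.262 ly = 354.25 ly.

354 ly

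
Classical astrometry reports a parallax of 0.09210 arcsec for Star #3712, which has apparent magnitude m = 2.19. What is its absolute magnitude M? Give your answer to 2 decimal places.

M = 2.01

d = 1/p = 1/0.09210″ = 10.858 pc.
m − M = 5 log₁₀(10.858) − 5 = 5.1787 − 5 = 0.1787.
M = m − (m − M) = 2.19 − 0.1787 = 2.01.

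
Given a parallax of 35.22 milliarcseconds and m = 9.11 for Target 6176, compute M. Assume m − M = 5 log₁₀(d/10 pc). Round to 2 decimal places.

d = 1/p = 1/0.03522″ = 28.393 pc.
m − M = 5 log₁₀(28.393) − 5 = 7.2661 − 5 = 2.2661.
M = m − (m − M) = 9.11 − 2.2661 = 6.84.

M = 6.84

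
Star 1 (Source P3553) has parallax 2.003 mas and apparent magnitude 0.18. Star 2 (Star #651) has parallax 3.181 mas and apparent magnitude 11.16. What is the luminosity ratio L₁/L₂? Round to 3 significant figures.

L₁/L₂ = 62200

d₁ = 1/p₁ = 1/0.002003″ = 499.25 pc; d₂ = 1/p₂ = 1/0.003181″ = 314.37 pc.
M₁ = m₁ − 5 log₁₀ d₁ + 5 = 0.18 − 13.4916 + 5 = -8.3116.
M₂ = 11.16 − 12.4872 + 5 = 3.6728.
L₁/L₂ = 10^(0.4(M₂ − M₁)) = 10^(0.4 × 11.9844) = 10^4.79376 = 62196.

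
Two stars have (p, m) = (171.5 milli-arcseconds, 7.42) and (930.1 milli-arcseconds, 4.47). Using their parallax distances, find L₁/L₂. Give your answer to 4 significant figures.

d₁ = 1/p₁ = 1/0.1715″ = 5.8309 pc; d₂ = 1/p₂ = 1/0.9301″ = 1.0752 pc.
M₁ = m₁ − 5 log₁₀ d₁ + 5 = 7.42 − 3.8287 + 5 = 8.5913.
M₂ = 4.47 − 0.1574 + 5 = 9.3126.
L₁/L₂ = 10^(0.4(M₂ − M₁)) = 10^(0.4 × 0.7213) = 10^0.28852 = 1.9432.

L₁/L₂ = 1.943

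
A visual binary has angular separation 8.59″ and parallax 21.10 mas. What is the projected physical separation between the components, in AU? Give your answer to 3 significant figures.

d = 1/p = 1/0.02110″ = 47.393 pc.
At distance d (pc), an angle of θ arcsec spans θ·d AU: s = 8.59 × 47.393 = 407.11 AU.

407 AU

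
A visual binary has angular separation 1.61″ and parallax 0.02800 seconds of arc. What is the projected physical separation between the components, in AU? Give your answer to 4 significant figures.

57.50 AU

d = 1/p = 1/0.02800″ = 35.714 pc.
At distance d (pc), an angle of θ arcsec spans θ·d AU: s = 1.61 × 35.714 = 57.5 AU.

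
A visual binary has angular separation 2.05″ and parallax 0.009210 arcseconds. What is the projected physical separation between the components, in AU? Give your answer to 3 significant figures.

223 AU

d = 1/p = 1/0.009210″ = 108.58 pc.
At distance d (pc), an angle of θ arcsec spans θ·d AU: s = 2.05 × 108.58 = 222.59 AU.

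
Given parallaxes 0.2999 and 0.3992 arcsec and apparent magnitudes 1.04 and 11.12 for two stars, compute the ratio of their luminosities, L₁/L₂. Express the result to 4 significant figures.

d₁ = 1/p₁ = 1/0.2999″ = 3.3344 pc; d₂ = 1/p₂ = 1/0.3992″ = 2.505 pc.
M₁ = m₁ − 5 log₁₀ d₁ + 5 = 1.04 − 2.6151 + 5 = 3.4249.
M₂ = 11.12 − 1.9940 + 5 = 14.1260.
L₁/L₂ = 10^(0.4(M₂ − M₁)) = 10^(0.4 × 10.7011) = 10^4.28044 = 19074.

L₁/L₂ = 19070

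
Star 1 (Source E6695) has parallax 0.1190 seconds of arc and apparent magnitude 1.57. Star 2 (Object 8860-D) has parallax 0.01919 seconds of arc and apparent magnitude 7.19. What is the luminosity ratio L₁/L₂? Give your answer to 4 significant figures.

L₁/L₂ = 4.603

d₁ = 1/p₁ = 1/0.1190″ = 8.4034 pc; d₂ = 1/p₂ = 1/0.01919″ = 52.11 pc.
M₁ = m₁ − 5 log₁₀ d₁ + 5 = 1.57 − 4.6223 + 5 = 1.9477.
M₂ = 7.19 − 8.5846 + 5 = 3.6054.
L₁/L₂ = 10^(0.4(M₂ − M₁)) = 10^(0.4 × 1.6577) = 10^0.66308 = 4.6034.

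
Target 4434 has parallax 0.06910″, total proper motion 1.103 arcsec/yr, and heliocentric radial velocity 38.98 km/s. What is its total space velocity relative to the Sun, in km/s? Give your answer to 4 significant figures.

85.11 km/s

d = 1/p = 1/0.06910″ = 14.472 pc.
v_t = 4.740 μ d = 4.740 × 1.103 × 14.472 = 75.663 km/s.
v = √(v_r² + v_t²) = √(38.98² + 75.663²) = √7244.33 = 85.114 km/s.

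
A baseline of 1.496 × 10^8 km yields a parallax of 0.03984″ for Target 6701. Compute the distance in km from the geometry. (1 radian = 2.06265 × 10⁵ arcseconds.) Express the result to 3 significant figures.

θ = 0.03984″ = 0.03984/206265 = 1.9315 × 10^-7 rad.
d = B/θ = (1.496 × 10^8) / (1.9315 × 10^-7) = 7.7453 × 10^14 km.

7.75 × 10^14 km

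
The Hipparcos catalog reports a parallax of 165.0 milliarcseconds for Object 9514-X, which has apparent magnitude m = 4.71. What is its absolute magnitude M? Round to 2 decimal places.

M = 5.80

d = 1/p = 1/0.1650″ = 6.0606 pc.
m − M = 5 log₁₀(6.0606) − 5 = 3.9126 − 5 = -1.0874.
M = m − (m − M) = 4.71 − (-1.0874) = 5.80.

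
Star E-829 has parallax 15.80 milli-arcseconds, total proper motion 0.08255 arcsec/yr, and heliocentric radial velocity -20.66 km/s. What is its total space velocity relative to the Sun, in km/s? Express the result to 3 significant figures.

32.3 km/s

d = 1/p = 1/0.01580″ = 63.291 pc.
v_t = 4.740 μ d = 4.740 × 0.08255 × 63.291 = 24.765 km/s.
v = √(v_r² + v_t²) = √((-20.66)² + 24.765²) = √1040.14 = 32.251 km/s.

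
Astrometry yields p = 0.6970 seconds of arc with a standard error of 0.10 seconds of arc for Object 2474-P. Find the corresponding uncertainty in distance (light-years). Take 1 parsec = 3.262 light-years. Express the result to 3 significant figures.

0.671 ly

d = 1/p, so σ_d = σ_p / p².
σ_d = 0.100 / (0.6970)² = 0.100 / 0.48581 = 0.20584 pc = 0.20584 × 3.262 ly = 0.67145 ly.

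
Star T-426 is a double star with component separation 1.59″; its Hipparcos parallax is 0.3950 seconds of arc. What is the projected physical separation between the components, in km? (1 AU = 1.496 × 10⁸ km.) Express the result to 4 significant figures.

d = 1/p = 1/0.3950″ = 2.5316 pc.
At distance d (pc), an angle of θ arcsec spans θ·d AU: s = 1.59 × 2.5316 = 4.0252 AU.
= 4.0252 × 1.496 × 10⁸ km = 6.0217 × 10^8 km.

6.022 × 10^8 km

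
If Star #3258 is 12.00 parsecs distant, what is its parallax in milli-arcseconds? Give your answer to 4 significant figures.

83.33 mas

p = 1/d = 1/12 = 0.083333 arcsec.
= 0.083333 × 1000 = 83.333 mas.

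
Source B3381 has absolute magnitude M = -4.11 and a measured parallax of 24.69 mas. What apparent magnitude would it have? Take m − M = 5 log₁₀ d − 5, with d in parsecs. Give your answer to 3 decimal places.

d = 1/p = 1/0.02469″ = 40.502 pc.
m − M = 5 log₁₀ d − 5 = 5 log₁₀(40.502) − 5 = 8.0374 − 5 = 3.0374.
m = M + (m − M) = -4.11 + 3.0374 = -1.073.

m = -1.073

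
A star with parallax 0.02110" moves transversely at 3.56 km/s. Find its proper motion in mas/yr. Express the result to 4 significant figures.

15.85 mas/yr

d = 1/p = 1/0.02110″ = 47.393 pc.
μ = v_t / (4.74 d) = 3.56 / (4.74 × 47.393) = 3.56 / 224.64 = 0.015848 ″/yr = 15.848 mas/yr.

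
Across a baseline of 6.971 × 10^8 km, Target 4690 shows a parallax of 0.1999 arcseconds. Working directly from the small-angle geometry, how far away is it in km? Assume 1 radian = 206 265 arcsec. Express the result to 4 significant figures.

θ = 0.1999″ = 0.1999/206265 = 9.6914 × 10^-7 rad.
d = B/θ = (6.971 × 10^8) / (9.6914 × 10^-7) = 7.1930 × 10^14 km.

7.193 × 10^14 km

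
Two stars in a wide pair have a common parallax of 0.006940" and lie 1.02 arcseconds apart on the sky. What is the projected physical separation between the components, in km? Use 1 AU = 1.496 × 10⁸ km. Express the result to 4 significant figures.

2.199 × 10^10 km

d = 1/p = 1/0.006940″ = 144.09 pc.
At distance d (pc), an angle of θ arcsec spans θ·d AU: s = 1.02 × 144.09 = 146.97 AU.
= 146.97 × 1.496 × 10⁸ km = 2.1987 × 10^10 km.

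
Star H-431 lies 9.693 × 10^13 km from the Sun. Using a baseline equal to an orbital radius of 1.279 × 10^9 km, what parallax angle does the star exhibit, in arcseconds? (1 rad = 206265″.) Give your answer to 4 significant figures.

2.722 arcsec

θ ≈ B/d = (1.279 × 10^9) / (9.693 × 10^13) = 1.3195 × 10^-5 rad.
In arcseconds: 1.3195 × 10^-5 × 206265 = 2.7217″.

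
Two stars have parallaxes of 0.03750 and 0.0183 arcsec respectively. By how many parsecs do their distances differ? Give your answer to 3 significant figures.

d_A = 1/0.03750″ = 26.667 pc; d_B = 1/0.01830″ = 54.645 pc.
|d_B − d_A| = |54.645 − 26.667| = 27.978 pc.

28.0 pc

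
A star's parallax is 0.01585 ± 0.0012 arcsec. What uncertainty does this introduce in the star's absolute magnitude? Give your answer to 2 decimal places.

σ_M = 0.16 mag

M = m − 5 log₁₀ d + 5 = m + 5 log₁₀ p + 5, so ∂M/∂p = 5/(p ln 10).
σ_M = (5/ln 10) · (σ_p/p) = 2.1715 × 0.0012/0.01585 = 2.1715 × 0.07571 = 0.1644.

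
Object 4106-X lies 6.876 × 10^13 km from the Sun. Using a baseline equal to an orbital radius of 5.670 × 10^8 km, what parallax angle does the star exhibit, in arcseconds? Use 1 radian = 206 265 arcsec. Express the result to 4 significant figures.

1.701 arcsec

θ ≈ B/d = (5.670 × 10^8) / (6.876 × 10^13) = 8.2461 × 10^-6 rad.
In arcseconds: 8.2461 × 10^-6 × 206265 = 1.7009″.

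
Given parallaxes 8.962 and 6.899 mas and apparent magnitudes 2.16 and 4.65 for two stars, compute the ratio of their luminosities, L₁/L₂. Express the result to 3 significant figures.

L₁/L₂ = 5.87

d₁ = 1/p₁ = 1/0.008962″ = 111.58 pc; d₂ = 1/p₂ = 1/0.006899″ = 144.95 pc.
M₁ = m₁ − 5 log₁₀ d₁ + 5 = 2.16 − 10.2379 + 5 = -3.0779.
M₂ = 4.65 − 10.8061 + 5 = -1.1561.
L₁/L₂ = 10^(0.4(M₂ − M₁)) = 10^(0.4 × 1.9218) = 10^0.76872 = 5.8711.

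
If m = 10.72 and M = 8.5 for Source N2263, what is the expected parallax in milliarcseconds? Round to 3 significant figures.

m − M = 10.72 − 8.5 = 2.22.
d = 10^((m−M)/5 + 1) = 10^1.444 = 27.797 pc.
p = 1/d = 1/27.797 = 0.035975 arcsec = 35.975 mas.

36.0 mas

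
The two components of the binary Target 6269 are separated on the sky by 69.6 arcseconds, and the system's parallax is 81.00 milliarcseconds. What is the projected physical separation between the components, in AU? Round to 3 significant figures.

d = 1/p = 1/0.08100″ = 12.346 pc.
At distance d (pc), an angle of θ arcsec spans θ·d AU: s = 69.6 × 12.346 = 859.28 AU.

859 AU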